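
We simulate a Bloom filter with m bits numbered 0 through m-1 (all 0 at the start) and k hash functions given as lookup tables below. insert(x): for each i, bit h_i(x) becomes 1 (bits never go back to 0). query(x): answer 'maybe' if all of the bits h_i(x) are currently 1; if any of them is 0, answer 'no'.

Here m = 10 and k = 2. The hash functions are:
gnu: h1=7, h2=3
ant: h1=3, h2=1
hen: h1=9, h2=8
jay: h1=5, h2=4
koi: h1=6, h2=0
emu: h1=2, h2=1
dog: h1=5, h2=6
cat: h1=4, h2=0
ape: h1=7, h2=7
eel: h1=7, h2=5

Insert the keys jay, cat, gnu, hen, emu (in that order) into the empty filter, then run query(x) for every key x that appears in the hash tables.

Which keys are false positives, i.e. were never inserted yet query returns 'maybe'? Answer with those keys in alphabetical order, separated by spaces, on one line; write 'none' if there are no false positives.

Answer: ant ape eel

Derivation:
Start: bits=0000000000
After insert 'jay': sets bits 4 5 -> bits=0000110000
After insert 'cat': sets bits 0 4 -> bits=1000110000
After insert 'gnu': sets bits 3 7 -> bits=1001110100
After insert 'hen': sets bits 8 9 -> bits=1001110111
After insert 'emu': sets bits 1 2 -> bits=1111110111
Not inserted: ant ape dog eel koi — query each against bits=1111110111:
query ant: checks bit1=1, bit3=1 (all 1) -> maybe => FALSE POSITIVE
query ape: checks bit7=1 (all 1) -> maybe => FALSE POSITIVE
query dog: checks bit5=1, bit6=0 (has a 0) -> no => not a false positive
query eel: checks bit5=1, bit7=1 (all 1) -> maybe => FALSE POSITIVE
query koi: checks bit0=1, bit6=0 (has a 0) -> no => not a false positive
False positives (alphabetical): ant ape eel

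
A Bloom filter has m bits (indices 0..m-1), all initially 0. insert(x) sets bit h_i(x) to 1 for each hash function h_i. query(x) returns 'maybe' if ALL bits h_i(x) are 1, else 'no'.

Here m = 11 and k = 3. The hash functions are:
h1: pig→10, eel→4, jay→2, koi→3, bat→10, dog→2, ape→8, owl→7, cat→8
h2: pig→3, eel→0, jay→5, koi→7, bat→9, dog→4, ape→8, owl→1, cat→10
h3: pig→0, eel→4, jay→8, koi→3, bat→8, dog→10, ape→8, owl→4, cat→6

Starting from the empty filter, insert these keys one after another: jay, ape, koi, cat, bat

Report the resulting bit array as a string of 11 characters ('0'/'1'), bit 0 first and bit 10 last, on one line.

Start: bits=00000000000
After insert 'jay': sets bits 2 5 8 -> bits=00100100100
After insert 'ape': sets bits 8 -> bits=00100100100
After insert 'koi': sets bits 3 7 -> bits=00110101100
After insert 'cat': sets bits 6 8 10 -> bits=00110111101
After insert 'bat': sets bits 8 9 10 -> bits=00110111111

Answer: 00110111111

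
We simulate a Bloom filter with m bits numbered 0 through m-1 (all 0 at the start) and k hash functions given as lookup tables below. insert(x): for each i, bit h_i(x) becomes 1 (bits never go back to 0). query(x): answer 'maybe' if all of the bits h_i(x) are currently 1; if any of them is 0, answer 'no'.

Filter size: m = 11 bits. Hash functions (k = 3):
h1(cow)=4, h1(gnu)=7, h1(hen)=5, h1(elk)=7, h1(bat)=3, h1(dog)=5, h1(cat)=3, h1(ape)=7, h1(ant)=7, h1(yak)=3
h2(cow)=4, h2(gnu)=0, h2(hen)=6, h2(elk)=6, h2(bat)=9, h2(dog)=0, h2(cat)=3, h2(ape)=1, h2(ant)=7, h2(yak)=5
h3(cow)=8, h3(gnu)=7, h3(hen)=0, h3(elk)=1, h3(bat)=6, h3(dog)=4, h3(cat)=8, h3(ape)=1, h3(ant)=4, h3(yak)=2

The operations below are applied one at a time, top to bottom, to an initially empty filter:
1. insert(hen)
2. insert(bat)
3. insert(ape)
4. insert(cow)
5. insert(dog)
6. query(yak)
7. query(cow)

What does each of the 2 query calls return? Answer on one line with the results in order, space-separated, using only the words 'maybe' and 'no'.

Answer: no maybe

Derivation:
Start: bits=00000000000
Op 1: insert hen -> sets bits 0 5 6 -> bits=10000110000
Op 2: insert bat -> sets bits 3 6 9 -> bits=10010110010
Op 3: insert ape -> sets bits 1 7 -> bits=11010111010
Op 4: insert cow -> sets bits 4 8 -> bits=11011111110
Op 5: insert dog -> sets bits 0 4 5 -> bits=11011111110
Op 6: query yak -> checks bit2=0, bit3=1, bit5=1 (has a 0) -> no
Op 7: query cow -> checks bit4=1, bit8=1 (all 1) -> maybe
Query results in order: no maybe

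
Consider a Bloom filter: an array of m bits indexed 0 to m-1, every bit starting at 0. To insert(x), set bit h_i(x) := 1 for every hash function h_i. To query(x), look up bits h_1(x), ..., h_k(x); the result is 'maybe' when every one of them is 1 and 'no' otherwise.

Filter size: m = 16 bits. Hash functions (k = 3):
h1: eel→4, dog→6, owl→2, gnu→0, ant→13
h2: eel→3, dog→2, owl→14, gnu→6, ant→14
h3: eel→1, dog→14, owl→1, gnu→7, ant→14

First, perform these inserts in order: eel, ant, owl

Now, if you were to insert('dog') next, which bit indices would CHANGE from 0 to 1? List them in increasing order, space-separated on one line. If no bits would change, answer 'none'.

Answer: 6

Derivation:
Start: bits=0000000000000000
After insert 'eel': sets bits 1 3 4 -> bits=0101100000000000
After insert 'ant': sets bits 13 14 -> bits=0101100000000110
After insert 'owl': sets bits 1 2 14 -> bits=0111100000000110
insert 'dog' would touch bits 2 6 14; currently bit2=1, bit6=0, bit14=1
Bits that are 0 among those (would change 0->1): 6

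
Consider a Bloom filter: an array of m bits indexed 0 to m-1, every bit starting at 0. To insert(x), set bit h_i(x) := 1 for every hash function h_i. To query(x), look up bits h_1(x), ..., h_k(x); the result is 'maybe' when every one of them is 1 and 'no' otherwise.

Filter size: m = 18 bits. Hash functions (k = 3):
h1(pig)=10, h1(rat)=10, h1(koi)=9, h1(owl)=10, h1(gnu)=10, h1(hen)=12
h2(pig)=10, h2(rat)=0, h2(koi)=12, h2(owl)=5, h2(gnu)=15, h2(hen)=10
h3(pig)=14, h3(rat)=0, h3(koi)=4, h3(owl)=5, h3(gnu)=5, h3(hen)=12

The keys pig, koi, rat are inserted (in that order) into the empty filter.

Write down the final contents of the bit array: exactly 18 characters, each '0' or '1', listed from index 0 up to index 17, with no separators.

Start: bits=000000000000000000
After insert 'pig': sets bits 10 14 -> bits=000000000010001000
After insert 'koi': sets bits 4 9 12 -> bits=000010000110101000
After insert 'rat': sets bits 0 10 -> bits=100010000110101000

Answer: 100010000110101000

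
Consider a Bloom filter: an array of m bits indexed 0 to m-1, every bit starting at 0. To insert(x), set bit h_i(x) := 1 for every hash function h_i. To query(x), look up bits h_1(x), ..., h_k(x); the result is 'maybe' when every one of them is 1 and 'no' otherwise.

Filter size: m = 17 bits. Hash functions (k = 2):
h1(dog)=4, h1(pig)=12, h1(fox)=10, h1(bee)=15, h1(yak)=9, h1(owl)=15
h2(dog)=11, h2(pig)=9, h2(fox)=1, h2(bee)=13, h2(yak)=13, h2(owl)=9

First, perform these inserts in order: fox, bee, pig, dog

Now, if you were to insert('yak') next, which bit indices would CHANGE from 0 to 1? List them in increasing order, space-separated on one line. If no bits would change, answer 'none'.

Start: bits=00000000000000000
After insert 'fox': sets bits 1 10 -> bits=01000000001000000
After insert 'bee': sets bits 13 15 -> bits=01000000001001010
After insert 'pig': sets bits 9 12 -> bits=01000000011011010
After insert 'dog': sets bits 4 11 -> bits=01001000011111010
insert 'yak' would touch bits 9 13; currently bit9=1, bit13=1
Bits that are 0 among those (would change 0->1): none

Answer: none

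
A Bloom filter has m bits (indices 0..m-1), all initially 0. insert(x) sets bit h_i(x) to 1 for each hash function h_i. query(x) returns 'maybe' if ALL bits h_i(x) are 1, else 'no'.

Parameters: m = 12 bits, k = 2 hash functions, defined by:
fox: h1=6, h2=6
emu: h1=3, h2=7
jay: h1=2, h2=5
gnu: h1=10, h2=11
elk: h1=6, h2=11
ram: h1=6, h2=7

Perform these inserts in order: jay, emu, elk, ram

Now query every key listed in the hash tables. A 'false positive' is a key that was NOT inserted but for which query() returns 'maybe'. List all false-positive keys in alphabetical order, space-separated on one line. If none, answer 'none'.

Start: bits=000000000000
After insert 'jay': sets bits 2 5 -> bits=001001000000
After insert 'emu': sets bits 3 7 -> bits=001101010000
After insert 'elk': sets bits 6 11 -> bits=001101110001
After insert 'ram': sets bits 6 7 -> bits=001101110001
Not inserted: fox gnu — query each against bits=001101110001:
query fox: checks bit6=1 (all 1) -> maybe => FALSE POSITIVE
query gnu: checks bit10=0, bit11=1 (has a 0) -> no => not a false positive
False positives (alphabetical): fox

Answer: fox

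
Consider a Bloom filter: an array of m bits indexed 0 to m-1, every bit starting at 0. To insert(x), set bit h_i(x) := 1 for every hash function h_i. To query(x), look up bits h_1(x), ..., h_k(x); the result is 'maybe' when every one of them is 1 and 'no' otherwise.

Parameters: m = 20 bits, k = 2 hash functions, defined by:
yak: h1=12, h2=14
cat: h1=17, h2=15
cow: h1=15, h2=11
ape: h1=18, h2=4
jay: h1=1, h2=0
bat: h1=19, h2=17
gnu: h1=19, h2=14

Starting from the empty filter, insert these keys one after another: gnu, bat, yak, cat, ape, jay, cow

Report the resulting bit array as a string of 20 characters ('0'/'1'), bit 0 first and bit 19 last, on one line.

Start: bits=00000000000000000000
After insert 'gnu': sets bits 14 19 -> bits=00000000000000100001
After insert 'bat': sets bits 17 19 -> bits=00000000000000100101
After insert 'yak': sets bits 12 14 -> bits=00000000000010100101
After insert 'cat': sets bits 15 17 -> bits=00000000000010110101
After insert 'ape': sets bits 4 18 -> bits=00001000000010110111
After insert 'jay': sets bits 0 1 -> bits=11001000000010110111
After insert 'cow': sets bits 11 15 -> bits=11001000000110110111

Answer: 11001000000110110111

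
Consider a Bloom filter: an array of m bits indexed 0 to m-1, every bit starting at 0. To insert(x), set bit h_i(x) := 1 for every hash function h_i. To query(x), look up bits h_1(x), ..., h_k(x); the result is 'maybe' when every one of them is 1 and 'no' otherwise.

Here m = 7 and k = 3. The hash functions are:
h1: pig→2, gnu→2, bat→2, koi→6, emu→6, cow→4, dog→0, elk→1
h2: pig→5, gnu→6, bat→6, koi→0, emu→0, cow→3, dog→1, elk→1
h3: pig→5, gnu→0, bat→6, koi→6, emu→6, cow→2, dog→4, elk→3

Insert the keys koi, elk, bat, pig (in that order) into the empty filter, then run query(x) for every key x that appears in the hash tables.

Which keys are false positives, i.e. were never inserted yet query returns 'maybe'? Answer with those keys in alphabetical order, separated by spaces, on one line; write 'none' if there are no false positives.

Answer: emu gnu

Derivation:
Start: bits=0000000
After insert 'koi': sets bits 0 6 -> bits=1000001
After insert 'elk': sets bits 1 3 -> bits=1101001
After insert 'bat': sets bits 2 6 -> bits=1111001
After insert 'pig': sets bits 2 5 -> bits=1111011
Not inserted: cow dog emu gnu — query each against bits=1111011:
query cow: checks bit2=1, bit3=1, bit4=0 (has a 0) -> no => not a false positive
query dog: checks bit0=1, bit1=1, bit4=0 (has a 0) -> no => not a false positive
query emu: checks bit0=1, bit6=1 (all 1) -> maybe => FALSE POSITIVE
query gnu: checks bit0=1, bit2=1, bit6=1 (all 1) -> maybe => FALSE POSITIVE
False positives (alphabetical): emu gnu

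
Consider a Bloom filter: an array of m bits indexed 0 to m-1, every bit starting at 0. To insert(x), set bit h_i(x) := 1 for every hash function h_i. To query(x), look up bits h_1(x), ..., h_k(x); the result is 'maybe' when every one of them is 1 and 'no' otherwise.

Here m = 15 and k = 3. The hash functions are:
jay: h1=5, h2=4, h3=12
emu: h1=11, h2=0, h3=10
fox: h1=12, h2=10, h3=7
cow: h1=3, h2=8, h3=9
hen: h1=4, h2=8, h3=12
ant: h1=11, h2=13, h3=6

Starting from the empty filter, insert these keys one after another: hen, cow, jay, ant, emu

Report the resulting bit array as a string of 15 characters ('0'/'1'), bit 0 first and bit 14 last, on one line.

Start: bits=000000000000000
After insert 'hen': sets bits 4 8 12 -> bits=000010001000100
After insert 'cow': sets bits 3 8 9 -> bits=000110001100100
After insert 'jay': sets bits 4 5 12 -> bits=000111001100100
After insert 'ant': sets bits 6 11 13 -> bits=000111101101110
After insert 'emu': sets bits 0 10 11 -> bits=100111101111110

Answer: 100111101111110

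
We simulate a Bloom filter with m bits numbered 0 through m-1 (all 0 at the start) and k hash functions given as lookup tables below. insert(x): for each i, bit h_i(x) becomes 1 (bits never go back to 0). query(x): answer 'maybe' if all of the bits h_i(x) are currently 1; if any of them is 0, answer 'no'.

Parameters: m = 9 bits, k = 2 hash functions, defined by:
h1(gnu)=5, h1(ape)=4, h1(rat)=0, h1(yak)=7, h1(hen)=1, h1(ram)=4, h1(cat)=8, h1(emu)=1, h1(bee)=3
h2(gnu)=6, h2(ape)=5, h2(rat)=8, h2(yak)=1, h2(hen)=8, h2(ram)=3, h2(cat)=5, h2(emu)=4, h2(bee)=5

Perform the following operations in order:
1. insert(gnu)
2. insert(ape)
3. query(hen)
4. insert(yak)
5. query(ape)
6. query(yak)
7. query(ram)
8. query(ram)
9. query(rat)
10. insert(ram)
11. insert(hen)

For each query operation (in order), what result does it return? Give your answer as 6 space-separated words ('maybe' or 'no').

Answer: no maybe maybe no no no

Derivation:
Start: bits=000000000
Op 1: insert gnu -> sets bits 5 6 -> bits=000001100
Op 2: insert ape -> sets bits 4 5 -> bits=000011100
Op 3: query hen -> checks bit1=0, bit8=0 (has a 0) -> no
Op 4: insert yak -> sets bits 1 7 -> bits=010011110
Op 5: query ape -> checks bit4=1, bit5=1 (all 1) -> maybe
Op 6: query yak -> checks bit1=1, bit7=1 (all 1) -> maybe
Op 7: query ram -> checks bit3=0, bit4=1 (has a 0) -> no
Op 8: query ram -> checks bit3=0, bit4=1 (has a 0) -> no
Op 9: query rat -> checks bit0=0, bit8=0 (has a 0) -> no
Op 10: insert ram -> sets bits 3 4 -> bits=010111110
Op 11: insert hen -> sets bits 1 8 -> bits=010111111
Query results in order: no maybe maybe no no no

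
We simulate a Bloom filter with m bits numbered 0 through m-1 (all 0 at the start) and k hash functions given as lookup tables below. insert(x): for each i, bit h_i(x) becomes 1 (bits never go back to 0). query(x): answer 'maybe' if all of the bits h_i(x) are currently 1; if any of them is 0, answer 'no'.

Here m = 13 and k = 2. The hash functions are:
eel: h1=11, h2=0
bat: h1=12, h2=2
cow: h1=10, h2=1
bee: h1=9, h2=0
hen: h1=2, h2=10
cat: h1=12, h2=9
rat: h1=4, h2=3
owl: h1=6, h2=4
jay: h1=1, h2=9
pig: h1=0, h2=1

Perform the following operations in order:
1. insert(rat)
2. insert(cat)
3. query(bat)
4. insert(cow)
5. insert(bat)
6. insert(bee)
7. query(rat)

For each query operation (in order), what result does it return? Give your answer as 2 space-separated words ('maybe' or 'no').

Start: bits=0000000000000
Op 1: insert rat -> sets bits 3 4 -> bits=0001100000000
Op 2: insert cat -> sets bits 9 12 -> bits=0001100001001
Op 3: query bat -> checks bit2=0, bit12=1 (has a 0) -> no
Op 4: insert cow -> sets bits 1 10 -> bits=0101100001101
Op 5: insert bat -> sets bits 2 12 -> bits=0111100001101
Op 6: insert bee -> sets bits 0 9 -> bits=1111100001101
Op 7: query rat -> checks bit3=1, bit4=1 (all 1) -> maybe
Query results in order: no maybe

Answer: no maybe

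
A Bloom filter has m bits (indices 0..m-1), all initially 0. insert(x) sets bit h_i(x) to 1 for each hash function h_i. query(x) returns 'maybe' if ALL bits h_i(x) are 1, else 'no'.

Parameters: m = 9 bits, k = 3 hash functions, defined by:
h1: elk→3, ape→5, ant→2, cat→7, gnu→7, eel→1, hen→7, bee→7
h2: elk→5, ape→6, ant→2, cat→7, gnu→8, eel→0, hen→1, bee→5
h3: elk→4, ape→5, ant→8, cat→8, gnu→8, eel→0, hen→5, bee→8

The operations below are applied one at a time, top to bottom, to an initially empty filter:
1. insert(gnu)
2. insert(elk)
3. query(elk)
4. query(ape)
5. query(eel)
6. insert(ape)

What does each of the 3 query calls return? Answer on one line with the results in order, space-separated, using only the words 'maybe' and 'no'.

Answer: maybe no no

Derivation:
Start: bits=000000000
Op 1: insert gnu -> sets bits 7 8 -> bits=000000011
Op 2: insert elk -> sets bits 3 4 5 -> bits=000111011
Op 3: query elk -> checks bit3=1, bit4=1, bit5=1 (all 1) -> maybe
Op 4: query ape -> checks bit5=1, bit6=0 (has a 0) -> no
Op 5: query eel -> checks bit0=0, bit1=0 (has a 0) -> no
Op 6: insert ape -> sets bits 5 6 -> bits=000111111
Query results in order: maybe no no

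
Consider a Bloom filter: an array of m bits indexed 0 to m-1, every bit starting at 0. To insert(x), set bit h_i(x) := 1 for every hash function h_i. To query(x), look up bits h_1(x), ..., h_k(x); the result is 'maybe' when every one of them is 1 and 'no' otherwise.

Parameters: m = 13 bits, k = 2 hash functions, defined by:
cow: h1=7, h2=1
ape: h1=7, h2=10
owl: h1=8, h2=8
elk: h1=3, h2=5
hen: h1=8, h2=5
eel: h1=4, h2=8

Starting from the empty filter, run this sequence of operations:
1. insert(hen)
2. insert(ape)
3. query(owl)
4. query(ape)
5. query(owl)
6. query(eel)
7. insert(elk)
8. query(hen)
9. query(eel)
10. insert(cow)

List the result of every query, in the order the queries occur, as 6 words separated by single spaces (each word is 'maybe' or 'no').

Answer: maybe maybe maybe no maybe no

Derivation:
Start: bits=0000000000000
Op 1: insert hen -> sets bits 5 8 -> bits=0000010010000
Op 2: insert ape -> sets bits 7 10 -> bits=0000010110100
Op 3: query owl -> checks bit8=1 (all 1) -> maybe
Op 4: query ape -> checks bit7=1, bit10=1 (all 1) -> maybe
Op 5: query owl -> checks bit8=1 (all 1) -> maybe
Op 6: query eel -> checks bit4=0, bit8=1 (has a 0) -> no
Op 7: insert elk -> sets bits 3 5 -> bits=0001010110100
Op 8: query hen -> checks bit5=1, bit8=1 (all 1) -> maybe
Op 9: query eel -> checks bit4=0, bit8=1 (has a 0) -> no
Op 10: insert cow -> sets bits 1 7 -> bits=0101010110100
Query results in order: maybe maybe maybe no maybe no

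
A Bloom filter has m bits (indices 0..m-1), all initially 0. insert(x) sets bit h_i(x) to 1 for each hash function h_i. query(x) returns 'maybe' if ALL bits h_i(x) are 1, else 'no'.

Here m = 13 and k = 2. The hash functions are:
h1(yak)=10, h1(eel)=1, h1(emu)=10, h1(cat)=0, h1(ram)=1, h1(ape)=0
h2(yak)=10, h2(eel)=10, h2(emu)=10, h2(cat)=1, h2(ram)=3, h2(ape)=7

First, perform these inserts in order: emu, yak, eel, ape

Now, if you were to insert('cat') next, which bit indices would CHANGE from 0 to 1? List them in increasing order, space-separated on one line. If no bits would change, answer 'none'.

Answer: none

Derivation:
Start: bits=0000000000000
After insert 'emu': sets bits 10 -> bits=0000000000100
After insert 'yak': sets bits 10 -> bits=0000000000100
After insert 'eel': sets bits 1 10 -> bits=0100000000100
After insert 'ape': sets bits 0 7 -> bits=1100000100100
insert 'cat' would touch bits 0 1; currently bit0=1, bit1=1
Bits that are 0 among those (would change 0->1): none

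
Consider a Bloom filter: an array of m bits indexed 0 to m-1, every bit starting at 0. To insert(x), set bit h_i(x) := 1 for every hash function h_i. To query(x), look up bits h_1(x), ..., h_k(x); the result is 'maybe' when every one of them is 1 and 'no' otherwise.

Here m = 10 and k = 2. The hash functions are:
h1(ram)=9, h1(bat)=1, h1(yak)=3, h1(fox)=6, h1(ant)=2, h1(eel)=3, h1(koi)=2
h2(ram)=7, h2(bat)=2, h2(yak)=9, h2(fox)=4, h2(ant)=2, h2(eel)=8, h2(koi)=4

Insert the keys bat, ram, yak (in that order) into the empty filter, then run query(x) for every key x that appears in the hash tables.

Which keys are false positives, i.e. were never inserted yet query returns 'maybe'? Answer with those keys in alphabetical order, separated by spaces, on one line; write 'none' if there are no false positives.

Answer: ant

Derivation:
Start: bits=0000000000
After insert 'bat': sets bits 1 2 -> bits=0110000000
After insert 'ram': sets bits 7 9 -> bits=0110000101
After insert 'yak': sets bits 3 9 -> bits=0111000101
Not inserted: ant eel fox koi — query each against bits=0111000101:
query ant: checks bit2=1 (all 1) -> maybe => FALSE POSITIVE
query eel: checks bit3=1, bit8=0 (has a 0) -> no => not a false positive
query fox: checks bit4=0, bit6=0 (has a 0) -> no => not a false positive
query koi: checks bit2=1, bit4=0 (has a 0) -> no => not a false positive
False positives (alphabetical): ant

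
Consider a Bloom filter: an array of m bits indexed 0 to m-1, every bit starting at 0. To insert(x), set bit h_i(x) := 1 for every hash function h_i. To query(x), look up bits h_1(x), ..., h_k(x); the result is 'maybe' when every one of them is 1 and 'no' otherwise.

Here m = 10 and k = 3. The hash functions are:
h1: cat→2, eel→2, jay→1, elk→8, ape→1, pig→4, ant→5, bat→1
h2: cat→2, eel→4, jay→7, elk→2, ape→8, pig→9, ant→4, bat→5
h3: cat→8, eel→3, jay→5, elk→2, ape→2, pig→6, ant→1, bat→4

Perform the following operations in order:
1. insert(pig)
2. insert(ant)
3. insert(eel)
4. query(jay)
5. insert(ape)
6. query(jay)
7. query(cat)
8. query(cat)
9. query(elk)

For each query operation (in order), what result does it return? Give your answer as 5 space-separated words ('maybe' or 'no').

Start: bits=0000000000
Op 1: insert pig -> sets bits 4 6 9 -> bits=0000101001
Op 2: insert ant -> sets bits 1 4 5 -> bits=0100111001
Op 3: insert eel -> sets bits 2 3 4 -> bits=0111111001
Op 4: query jay -> checks bit1=1, bit5=1, bit7=0 (has a 0) -> no
Op 5: insert ape -> sets bits 1 2 8 -> bits=0111111011
Op 6: query jay -> checks bit1=1, bit5=1, bit7=0 (has a 0) -> no
Op 7: query cat -> checks bit2=1, bit8=1 (all 1) -> maybe
Op 8: query cat -> checks bit2=1, bit8=1 (all 1) -> maybe
Op 9: query elk -> checks bit2=1, bit8=1 (all 1) -> maybe
Query results in order: no no maybe maybe maybe

Answer: no no maybe maybe maybe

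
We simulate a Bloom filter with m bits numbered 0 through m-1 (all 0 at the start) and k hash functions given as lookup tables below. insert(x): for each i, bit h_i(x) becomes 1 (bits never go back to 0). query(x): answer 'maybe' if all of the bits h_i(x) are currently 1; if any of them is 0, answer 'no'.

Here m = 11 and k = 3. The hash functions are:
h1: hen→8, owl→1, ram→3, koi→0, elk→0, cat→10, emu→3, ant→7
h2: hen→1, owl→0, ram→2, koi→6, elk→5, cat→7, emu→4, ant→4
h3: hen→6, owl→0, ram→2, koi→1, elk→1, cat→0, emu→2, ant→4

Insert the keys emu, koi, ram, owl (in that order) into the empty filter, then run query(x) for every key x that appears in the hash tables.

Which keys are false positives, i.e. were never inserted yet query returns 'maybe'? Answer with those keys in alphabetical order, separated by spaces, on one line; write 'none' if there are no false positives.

Answer: none

Derivation:
Start: bits=00000000000
After insert 'emu': sets bits 2 3 4 -> bits=00111000000
After insert 'koi': sets bits 0 1 6 -> bits=11111010000
After insert 'ram': sets bits 2 3 -> bits=11111010000
After insert 'owl': sets bits 0 1 -> bits=11111010000
Not inserted: ant cat elk hen — query each against bits=11111010000:
query ant: checks bit4=1, bit7=0 (has a 0) -> no => not a false positive
query cat: checks bit0=1, bit7=0, bit10=0 (has a 0) -> no => not a false positive
query elk: checks bit0=1, bit1=1, bit5=0 (has a 0) -> no => not a false positive
query hen: checks bit1=1, bit6=1, bit8=0 (has a 0) -> no => not a false positive
False positives (alphabetical): none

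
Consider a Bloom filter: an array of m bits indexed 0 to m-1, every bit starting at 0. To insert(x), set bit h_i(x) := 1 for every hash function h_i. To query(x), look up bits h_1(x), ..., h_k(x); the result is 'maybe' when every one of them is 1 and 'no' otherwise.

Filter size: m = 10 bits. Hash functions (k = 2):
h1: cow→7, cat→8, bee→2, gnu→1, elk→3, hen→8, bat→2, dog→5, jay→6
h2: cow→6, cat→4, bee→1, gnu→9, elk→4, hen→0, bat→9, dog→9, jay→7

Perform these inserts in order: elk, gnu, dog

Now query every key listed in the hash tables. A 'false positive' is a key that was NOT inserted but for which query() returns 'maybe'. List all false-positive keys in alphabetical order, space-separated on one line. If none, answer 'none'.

Start: bits=0000000000
After insert 'elk': sets bits 3 4 -> bits=0001100000
After insert 'gnu': sets bits 1 9 -> bits=0101100001
After insert 'dog': sets bits 5 9 -> bits=0101110001
Not inserted: bat bee cat cow hen jay — query each against bits=0101110001:
query bat: checks bit2=0, bit9=1 (has a 0) -> no => not a false positive
query bee: checks bit1=1, bit2=0 (has a 0) -> no => not a false positive
query cat: checks bit4=1, bit8=0 (has a 0) -> no => not a false positive
query cow: checks bit6=0, bit7=0 (has a 0) -> no => not a false positive
query hen: checks bit0=0, bit8=0 (has a 0) -> no => not a false positive
query jay: checks bit6=0, bit7=0 (has a 0) -> no => not a false positive
False positives (alphabetical): none

Answer: none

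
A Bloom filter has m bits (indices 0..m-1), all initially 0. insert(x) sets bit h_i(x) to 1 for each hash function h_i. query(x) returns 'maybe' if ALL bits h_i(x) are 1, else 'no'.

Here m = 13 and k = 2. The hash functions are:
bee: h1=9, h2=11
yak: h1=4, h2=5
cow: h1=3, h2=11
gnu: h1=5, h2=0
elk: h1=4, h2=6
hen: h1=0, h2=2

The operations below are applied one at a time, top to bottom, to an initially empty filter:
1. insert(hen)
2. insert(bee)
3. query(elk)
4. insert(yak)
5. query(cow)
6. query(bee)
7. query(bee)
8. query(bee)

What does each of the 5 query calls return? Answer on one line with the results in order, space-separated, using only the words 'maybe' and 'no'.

Start: bits=0000000000000
Op 1: insert hen -> sets bits 0 2 -> bits=1010000000000
Op 2: insert bee -> sets bits 9 11 -> bits=1010000001010
Op 3: query elk -> checks bit4=0, bit6=0 (has a 0) -> no
Op 4: insert yak -> sets bits 4 5 -> bits=1010110001010
Op 5: query cow -> checks bit3=0, bit11=1 (has a 0) -> no
Op 6: query bee -> checks bit9=1, bit11=1 (all 1) -> maybe
Op 7: query bee -> checks bit9=1, bit11=1 (all 1) -> maybe
Op 8: query bee -> checks bit9=1, bit11=1 (all 1) -> maybe
Query results in order: no no maybe maybe maybe

Answer: no no maybe maybe maybe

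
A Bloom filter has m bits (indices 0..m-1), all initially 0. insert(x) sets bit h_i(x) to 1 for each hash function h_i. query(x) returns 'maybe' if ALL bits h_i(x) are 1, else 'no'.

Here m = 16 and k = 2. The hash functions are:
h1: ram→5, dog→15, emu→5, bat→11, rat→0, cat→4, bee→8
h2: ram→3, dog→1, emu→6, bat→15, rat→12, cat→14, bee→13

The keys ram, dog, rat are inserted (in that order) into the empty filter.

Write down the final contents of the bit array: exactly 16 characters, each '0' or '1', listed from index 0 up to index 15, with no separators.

Answer: 1101010000001001

Derivation:
Start: bits=0000000000000000
After insert 'ram': sets bits 3 5 -> bits=0001010000000000
After insert 'dog': sets bits 1 15 -> bits=0101010000000001
After insert 'rat': sets bits 0 12 -> bits=1101010000001001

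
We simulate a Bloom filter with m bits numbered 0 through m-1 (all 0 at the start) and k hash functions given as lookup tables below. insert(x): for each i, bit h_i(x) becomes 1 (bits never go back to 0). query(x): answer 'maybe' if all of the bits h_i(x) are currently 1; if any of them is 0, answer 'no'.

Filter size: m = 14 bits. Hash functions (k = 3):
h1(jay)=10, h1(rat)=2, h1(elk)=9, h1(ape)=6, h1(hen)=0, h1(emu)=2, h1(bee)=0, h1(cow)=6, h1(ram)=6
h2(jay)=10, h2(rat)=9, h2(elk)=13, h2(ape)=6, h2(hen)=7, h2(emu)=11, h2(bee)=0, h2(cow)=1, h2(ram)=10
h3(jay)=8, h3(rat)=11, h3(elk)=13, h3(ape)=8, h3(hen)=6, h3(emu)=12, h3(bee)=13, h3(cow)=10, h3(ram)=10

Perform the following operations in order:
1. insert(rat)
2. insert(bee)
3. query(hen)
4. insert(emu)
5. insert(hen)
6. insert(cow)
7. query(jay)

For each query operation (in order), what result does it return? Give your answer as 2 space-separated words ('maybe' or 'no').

Start: bits=00000000000000
Op 1: insert rat -> sets bits 2 9 11 -> bits=00100000010100
Op 2: insert bee -> sets bits 0 13 -> bits=10100000010101
Op 3: query hen -> checks bit0=1, bit6=0, bit7=0 (has a 0) -> no
Op 4: insert emu -> sets bits 2 11 12 -> bits=10100000010111
Op 5: insert hen -> sets bits 0 6 7 -> bits=10100011010111
Op 6: insert cow -> sets bits 1 6 10 -> bits=11100011011111
Op 7: query jay -> checks bit8=0, bit10=1 (has a 0) -> no
Query results in order: no no

Answer: no no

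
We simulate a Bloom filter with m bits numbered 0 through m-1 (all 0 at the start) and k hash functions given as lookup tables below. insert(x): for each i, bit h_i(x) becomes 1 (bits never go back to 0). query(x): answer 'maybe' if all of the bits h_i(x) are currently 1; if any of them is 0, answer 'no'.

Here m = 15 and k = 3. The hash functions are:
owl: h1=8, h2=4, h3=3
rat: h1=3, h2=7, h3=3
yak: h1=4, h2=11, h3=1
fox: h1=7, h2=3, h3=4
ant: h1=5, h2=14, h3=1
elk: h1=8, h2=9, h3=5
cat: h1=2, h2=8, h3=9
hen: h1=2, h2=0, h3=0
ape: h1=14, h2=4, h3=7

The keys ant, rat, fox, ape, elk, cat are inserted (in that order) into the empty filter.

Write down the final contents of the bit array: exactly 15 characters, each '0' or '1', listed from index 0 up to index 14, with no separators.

Start: bits=000000000000000
After insert 'ant': sets bits 1 5 14 -> bits=010001000000001
After insert 'rat': sets bits 3 7 -> bits=010101010000001
After insert 'fox': sets bits 3 4 7 -> bits=010111010000001
After insert 'ape': sets bits 4 7 14 -> bits=010111010000001
After insert 'elk': sets bits 5 8 9 -> bits=010111011100001
After insert 'cat': sets bits 2 8 9 -> bits=011111011100001

Answer: 011111011100001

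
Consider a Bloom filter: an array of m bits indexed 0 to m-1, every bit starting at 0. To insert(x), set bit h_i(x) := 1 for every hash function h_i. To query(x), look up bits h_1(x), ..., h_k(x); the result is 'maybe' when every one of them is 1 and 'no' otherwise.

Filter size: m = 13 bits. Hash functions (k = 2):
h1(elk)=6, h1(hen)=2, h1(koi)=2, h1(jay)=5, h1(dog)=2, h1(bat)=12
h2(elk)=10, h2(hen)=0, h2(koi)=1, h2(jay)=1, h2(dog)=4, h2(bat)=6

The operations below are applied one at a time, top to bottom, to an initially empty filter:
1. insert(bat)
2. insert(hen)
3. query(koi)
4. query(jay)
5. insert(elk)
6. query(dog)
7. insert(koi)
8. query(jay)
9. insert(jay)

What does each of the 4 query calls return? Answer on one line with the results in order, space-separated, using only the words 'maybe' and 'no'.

Answer: no no no no

Derivation:
Start: bits=0000000000000
Op 1: insert bat -> sets bits 6 12 -> bits=0000001000001
Op 2: insert hen -> sets bits 0 2 -> bits=1010001000001
Op 3: query koi -> checks bit1=0, bit2=1 (has a 0) -> no
Op 4: query jay -> checks bit1=0, bit5=0 (has a 0) -> no
Op 5: insert elk -> sets bits 6 10 -> bits=1010001000101
Op 6: query dog -> checks bit2=1, bit4=0 (has a 0) -> no
Op 7: insert koi -> sets bits 1 2 -> bits=1110001000101
Op 8: query jay -> checks bit1=1, bit5=0 (has a 0) -> no
Op 9: insert jay -> sets bits 1 5 -> bits=1110011000101
Query results in order: no no no no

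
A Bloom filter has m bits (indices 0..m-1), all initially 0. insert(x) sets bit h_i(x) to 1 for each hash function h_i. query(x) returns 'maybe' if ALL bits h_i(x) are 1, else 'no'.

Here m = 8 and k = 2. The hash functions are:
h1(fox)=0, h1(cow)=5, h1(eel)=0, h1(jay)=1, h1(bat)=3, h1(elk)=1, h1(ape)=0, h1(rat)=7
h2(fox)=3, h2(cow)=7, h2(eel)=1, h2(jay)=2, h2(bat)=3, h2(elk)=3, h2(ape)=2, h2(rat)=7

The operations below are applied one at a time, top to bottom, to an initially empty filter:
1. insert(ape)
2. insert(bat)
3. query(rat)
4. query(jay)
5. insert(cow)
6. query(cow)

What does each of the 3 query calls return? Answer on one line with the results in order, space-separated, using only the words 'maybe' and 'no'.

Start: bits=00000000
Op 1: insert ape -> sets bits 0 2 -> bits=10100000
Op 2: insert bat -> sets bits 3 -> bits=10110000
Op 3: query rat -> checks bit7=0 (has a 0) -> no
Op 4: query jay -> checks bit1=0, bit2=1 (has a 0) -> no
Op 5: insert cow -> sets bits 5 7 -> bits=10110101
Op 6: query cow -> checks bit5=1, bit7=1 (all 1) -> maybe
Query results in order: no no maybe

Answer: no no maybe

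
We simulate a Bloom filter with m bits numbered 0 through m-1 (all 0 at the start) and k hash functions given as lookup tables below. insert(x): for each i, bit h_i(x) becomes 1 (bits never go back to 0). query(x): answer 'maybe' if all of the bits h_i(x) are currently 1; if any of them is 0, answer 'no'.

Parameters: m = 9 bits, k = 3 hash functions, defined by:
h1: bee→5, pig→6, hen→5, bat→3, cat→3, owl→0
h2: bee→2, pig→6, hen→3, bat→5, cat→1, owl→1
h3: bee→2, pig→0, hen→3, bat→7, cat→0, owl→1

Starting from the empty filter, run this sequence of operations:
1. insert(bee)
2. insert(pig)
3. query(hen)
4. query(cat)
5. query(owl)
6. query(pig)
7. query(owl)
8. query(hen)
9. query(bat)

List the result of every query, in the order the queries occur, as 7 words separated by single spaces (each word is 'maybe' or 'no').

Start: bits=000000000
Op 1: insert bee -> sets bits 2 5 -> bits=001001000
Op 2: insert pig -> sets bits 0 6 -> bits=101001100
Op 3: query hen -> checks bit3=0, bit5=1 (has a 0) -> no
Op 4: query cat -> checks bit0=1, bit1=0, bit3=0 (has a 0) -> no
Op 5: query owl -> checks bit0=1, bit1=0 (has a 0) -> no
Op 6: query pig -> checks bit0=1, bit6=1 (all 1) -> maybe
Op 7: query owl -> checks bit0=1, bit1=0 (has a 0) -> no
Op 8: query hen -> checks bit3=0, bit5=1 (has a 0) -> no
Op 9: query bat -> checks bit3=0, bit5=1, bit7=0 (has a 0) -> no
Query results in order: no no no maybe no no no

Answer: no no no maybe no no no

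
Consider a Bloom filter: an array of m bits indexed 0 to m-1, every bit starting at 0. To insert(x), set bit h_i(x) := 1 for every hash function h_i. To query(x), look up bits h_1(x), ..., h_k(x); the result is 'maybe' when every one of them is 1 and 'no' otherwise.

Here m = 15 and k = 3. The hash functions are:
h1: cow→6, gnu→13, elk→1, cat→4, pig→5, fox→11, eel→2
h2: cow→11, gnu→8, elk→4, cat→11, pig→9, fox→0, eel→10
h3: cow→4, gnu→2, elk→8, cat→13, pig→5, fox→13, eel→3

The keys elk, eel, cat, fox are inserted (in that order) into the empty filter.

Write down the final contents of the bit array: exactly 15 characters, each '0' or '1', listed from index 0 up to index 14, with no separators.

Answer: 111110001011010

Derivation:
Start: bits=000000000000000
After insert 'elk': sets bits 1 4 8 -> bits=010010001000000
After insert 'eel': sets bits 2 3 10 -> bits=011110001010000
After insert 'cat': sets bits 4 11 13 -> bits=011110001011010
After insert 'fox': sets bits 0 11 13 -> bits=111110001011010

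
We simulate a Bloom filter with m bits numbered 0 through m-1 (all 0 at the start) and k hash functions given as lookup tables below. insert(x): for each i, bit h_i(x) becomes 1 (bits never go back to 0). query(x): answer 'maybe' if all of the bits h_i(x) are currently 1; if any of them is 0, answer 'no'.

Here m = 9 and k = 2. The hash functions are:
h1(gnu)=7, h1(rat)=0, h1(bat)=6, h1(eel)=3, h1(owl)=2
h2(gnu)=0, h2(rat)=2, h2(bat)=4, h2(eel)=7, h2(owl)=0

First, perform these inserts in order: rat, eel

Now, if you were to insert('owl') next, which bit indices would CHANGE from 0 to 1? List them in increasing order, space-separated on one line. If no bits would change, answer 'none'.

Answer: none

Derivation:
Start: bits=000000000
After insert 'rat': sets bits 0 2 -> bits=101000000
After insert 'eel': sets bits 3 7 -> bits=101100010
insert 'owl' would touch bits 0 2; currently bit0=1, bit2=1
Bits that are 0 among those (would change 0->1): none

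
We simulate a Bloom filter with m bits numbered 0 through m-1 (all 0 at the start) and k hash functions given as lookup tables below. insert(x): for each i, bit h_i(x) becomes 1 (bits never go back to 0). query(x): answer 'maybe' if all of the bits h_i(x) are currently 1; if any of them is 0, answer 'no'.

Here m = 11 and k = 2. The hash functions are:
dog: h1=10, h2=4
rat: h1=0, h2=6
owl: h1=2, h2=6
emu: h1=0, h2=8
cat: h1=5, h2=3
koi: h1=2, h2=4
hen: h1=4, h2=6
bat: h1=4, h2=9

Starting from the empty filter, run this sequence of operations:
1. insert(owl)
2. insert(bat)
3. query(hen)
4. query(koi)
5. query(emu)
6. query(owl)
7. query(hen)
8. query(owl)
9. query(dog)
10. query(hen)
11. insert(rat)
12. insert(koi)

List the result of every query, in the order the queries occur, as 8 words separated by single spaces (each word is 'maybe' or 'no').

Start: bits=00000000000
Op 1: insert owl -> sets bits 2 6 -> bits=00100010000
Op 2: insert bat -> sets bits 4 9 -> bits=00101010010
Op 3: query hen -> checks bit4=1, bit6=1 (all 1) -> maybe
Op 4: query koi -> checks bit2=1, bit4=1 (all 1) -> maybe
Op 5: query emu -> checks bit0=0, bit8=0 (has a 0) -> no
Op 6: query owl -> checks bit2=1, bit6=1 (all 1) -> maybe
Op 7: query hen -> checks bit4=1, bit6=1 (all 1) -> maybe
Op 8: query owl -> checks bit2=1, bit6=1 (all 1) -> maybe
Op 9: query dog -> checks bit4=1, bit10=0 (has a 0) -> no
Op 10: query hen -> checks bit4=1, bit6=1 (all 1) -> maybe
Op 11: insert rat -> sets bits 0 6 -> bits=10101010010
Op 12: insert koi -> sets bits 2 4 -> bits=10101010010
Query results in order: maybe maybe no maybe maybe maybe no maybe

Answer: maybe maybe no maybe maybe maybe no maybe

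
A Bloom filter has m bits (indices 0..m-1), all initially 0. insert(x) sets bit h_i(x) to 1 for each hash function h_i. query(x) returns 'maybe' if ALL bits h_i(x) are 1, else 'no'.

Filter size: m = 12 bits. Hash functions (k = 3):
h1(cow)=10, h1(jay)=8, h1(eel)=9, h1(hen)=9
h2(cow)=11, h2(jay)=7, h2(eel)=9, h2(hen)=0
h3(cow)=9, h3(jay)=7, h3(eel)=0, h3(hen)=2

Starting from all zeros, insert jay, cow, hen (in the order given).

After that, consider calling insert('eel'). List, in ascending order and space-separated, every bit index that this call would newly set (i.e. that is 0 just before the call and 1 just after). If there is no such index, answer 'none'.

Answer: none

Derivation:
Start: bits=000000000000
After insert 'jay': sets bits 7 8 -> bits=000000011000
After insert 'cow': sets bits 9 10 11 -> bits=000000011111
After insert 'hen': sets bits 0 2 9 -> bits=101000011111
insert 'eel' would touch bits 0 9; currently bit0=1, bit9=1
Bits that are 0 among those (would change 0->1): none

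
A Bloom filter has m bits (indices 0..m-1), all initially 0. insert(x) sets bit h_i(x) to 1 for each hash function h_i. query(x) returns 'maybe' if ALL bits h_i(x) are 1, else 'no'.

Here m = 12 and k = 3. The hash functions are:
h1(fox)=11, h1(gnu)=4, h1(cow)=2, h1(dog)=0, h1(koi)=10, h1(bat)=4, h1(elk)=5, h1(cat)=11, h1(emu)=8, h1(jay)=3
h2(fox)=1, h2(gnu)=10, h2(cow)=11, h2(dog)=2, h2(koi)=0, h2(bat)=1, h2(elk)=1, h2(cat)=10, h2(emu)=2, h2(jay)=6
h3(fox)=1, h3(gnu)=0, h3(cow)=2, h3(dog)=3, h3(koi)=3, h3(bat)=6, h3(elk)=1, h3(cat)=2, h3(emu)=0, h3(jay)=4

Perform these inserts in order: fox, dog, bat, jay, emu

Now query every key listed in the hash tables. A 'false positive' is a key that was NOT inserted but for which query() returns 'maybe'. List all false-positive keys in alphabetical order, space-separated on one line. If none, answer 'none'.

Answer: cow

Derivation:
Start: bits=000000000000
After insert 'fox': sets bits 1 11 -> bits=010000000001
After insert 'dog': sets bits 0 2 3 -> bits=111100000001
After insert 'bat': sets bits 1 4 6 -> bits=111110100001
After insert 'jay': sets bits 3 4 6 -> bits=111110100001
After insert 'emu': sets bits 0 2 8 -> bits=111110101001
Not inserted: cat cow elk gnu koi — query each against bits=111110101001:
query cat: checks bit2=1, bit10=0, bit11=1 (has a 0) -> no => not a false positive
query cow: checks bit2=1, bit11=1 (all 1) -> maybe => FALSE POSITIVE
query elk: checks bit1=1, bit5=0 (has a 0) -> no => not a false positive
query gnu: checks bit0=1, bit4=1, bit10=0 (has a 0) -> no => not a false positive
query koi: checks bit0=1, bit3=1, bit10=0 (has a 0) -> no => not a false positive
False positives (alphabetical): cow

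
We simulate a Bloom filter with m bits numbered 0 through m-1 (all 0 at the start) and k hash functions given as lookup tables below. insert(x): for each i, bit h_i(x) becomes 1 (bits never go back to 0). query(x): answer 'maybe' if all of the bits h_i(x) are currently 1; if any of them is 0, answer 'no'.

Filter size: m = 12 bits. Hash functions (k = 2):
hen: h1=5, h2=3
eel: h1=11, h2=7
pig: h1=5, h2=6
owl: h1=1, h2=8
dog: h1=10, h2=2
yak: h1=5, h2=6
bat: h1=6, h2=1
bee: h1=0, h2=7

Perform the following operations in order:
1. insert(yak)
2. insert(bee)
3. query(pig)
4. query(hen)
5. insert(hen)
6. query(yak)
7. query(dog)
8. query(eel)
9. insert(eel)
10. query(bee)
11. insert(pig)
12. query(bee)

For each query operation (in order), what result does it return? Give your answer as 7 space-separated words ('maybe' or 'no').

Answer: maybe no maybe no no maybe maybe

Derivation:
Start: bits=000000000000
Op 1: insert yak -> sets bits 5 6 -> bits=000001100000
Op 2: insert bee -> sets bits 0 7 -> bits=100001110000
Op 3: query pig -> checks bit5=1, bit6=1 (all 1) -> maybe
Op 4: query hen -> checks bit3=0, bit5=1 (has a 0) -> no
Op 5: insert hen -> sets bits 3 5 -> bits=100101110000
Op 6: query yak -> checks bit5=1, bit6=1 (all 1) -> maybe
Op 7: query dog -> checks bit2=0, bit10=0 (has a 0) -> no
Op 8: query eel -> checks bit7=1, bit11=0 (has a 0) -> no
Op 9: insert eel -> sets bits 7 11 -> bits=100101110001
Op 10: query bee -> checks bit0=1, bit7=1 (all 1) -> maybe
Op 11: insert pig -> sets bits 5 6 -> bits=100101110001
Op 12: query bee -> checks bit0=1, bit7=1 (all 1) -> maybe
Query results in order: maybe no maybe no no maybe maybe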